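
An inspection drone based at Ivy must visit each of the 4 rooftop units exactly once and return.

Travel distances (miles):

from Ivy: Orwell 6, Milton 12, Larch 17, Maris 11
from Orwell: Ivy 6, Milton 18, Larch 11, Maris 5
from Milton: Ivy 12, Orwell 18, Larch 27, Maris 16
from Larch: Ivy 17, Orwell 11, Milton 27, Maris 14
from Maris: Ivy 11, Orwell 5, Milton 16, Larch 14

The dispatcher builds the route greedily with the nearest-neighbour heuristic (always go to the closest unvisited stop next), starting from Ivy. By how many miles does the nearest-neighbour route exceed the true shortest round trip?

5 miles longer than the optimal tour.

From Ivy: Orwell=6, Maris=11, Milton=12, Larch=17 → choose Orwell (6).
From Orwell: Maris=5, Larch=11, Milton=18 → choose Maris (5).
From Maris: Larch=14, Milton=16 → choose Larch (14).
From Larch: Milton=27 → choose Milton (27).
NN route Ivy → Orwell → Maris → Larch → Milton → Ivy costs 64.
Optimal: Ivy → Orwell → Larch → Maris → Milton → Ivy costs 59 (by enumerating all 12 distinct tours).
Excess = 64 − 59 = 5.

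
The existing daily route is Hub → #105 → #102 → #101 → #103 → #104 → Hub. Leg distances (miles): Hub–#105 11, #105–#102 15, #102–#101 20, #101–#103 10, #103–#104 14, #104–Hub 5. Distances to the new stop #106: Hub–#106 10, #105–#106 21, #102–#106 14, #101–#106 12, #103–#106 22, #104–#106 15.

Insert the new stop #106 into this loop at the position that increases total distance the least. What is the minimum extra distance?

Insertion cost between consecutive stops i–j is d(i,#106) + d(#106,j) − d(i,j):
  between Hub and #105: 10 + 21 − 11 = 20
  between #105 and #102: 21 + 14 − 15 = 20
  between #102 and #101: 14 + 12 − 20 = 6
  between #101 and #103: 12 + 22 − 10 = 24
  between #103 and #104: 22 + 15 − 14 = 23
  between #104 and Hub: 15 + 10 − 5 = 20
Cheapest insertion is between #102 and #101, adding 6.
New total = 75 + 6 = 81.

Minimum extra distance: 6 miles, inserting #106 between #102 and #101.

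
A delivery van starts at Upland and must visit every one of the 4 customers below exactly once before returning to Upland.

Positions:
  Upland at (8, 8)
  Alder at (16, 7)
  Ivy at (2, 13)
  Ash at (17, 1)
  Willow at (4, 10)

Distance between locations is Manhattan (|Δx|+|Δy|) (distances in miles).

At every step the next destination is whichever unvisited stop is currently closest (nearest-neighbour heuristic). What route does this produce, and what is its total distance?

54 miles along Upland → Willow → Ivy → Alder → Ash → Upland.

At Upland the remaining stops are Willow 6, Alder 9, Ivy 11, Ash 16; go to Willow.
At Willow the remaining stops are Ivy 5, Alder 15, Ash 22; go to Ivy.
At Ivy the remaining stops are Alder 20, Ash 27; go to Alder.
At Alder the remaining stops are Ash 7; go to Ash.
Return Ash→Upland: 16.
Total = 6 + 5 + 20 + 7 + 16 = 54.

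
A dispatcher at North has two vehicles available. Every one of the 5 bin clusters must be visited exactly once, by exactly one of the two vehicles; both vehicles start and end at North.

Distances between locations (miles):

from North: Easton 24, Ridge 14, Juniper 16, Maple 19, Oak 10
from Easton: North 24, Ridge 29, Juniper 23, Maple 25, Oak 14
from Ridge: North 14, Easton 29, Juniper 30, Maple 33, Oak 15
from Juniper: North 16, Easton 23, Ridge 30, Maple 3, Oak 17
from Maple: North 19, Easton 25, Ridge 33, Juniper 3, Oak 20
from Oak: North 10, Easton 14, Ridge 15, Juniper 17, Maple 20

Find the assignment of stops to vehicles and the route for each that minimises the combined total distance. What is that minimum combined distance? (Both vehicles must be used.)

Check every non-empty split of the stops between the two vehicles; for each half take its own optimal tour:
  {Easton} + {Ridge, Juniper, Maple, Oak}: 48 + 68 = 116
  {Ridge} + {Easton, Juniper, Maple, Oak}: 28 + 68 = 96
  {Easton, Ridge} + {Juniper, Maple, Oak}: 67 + 49 = 116
  {Juniper} + {Easton, Ridge, Maple, Oak}: 32 + 87 = 119
  {Easton, Juniper} + {Ridge, Maple, Oak}: 63 + 68 = 131
  {Ridge, Juniper} + {Easton, Maple, Oak}: 60 + 68 = 128
  … (15 splits in total)
Best: vehicle 1 North → Ridge → North = 28; vehicle 2 North → Juniper → Maple → Easton → Oak → North = 68; combined 96.

96 miles — the smallest possible combined total.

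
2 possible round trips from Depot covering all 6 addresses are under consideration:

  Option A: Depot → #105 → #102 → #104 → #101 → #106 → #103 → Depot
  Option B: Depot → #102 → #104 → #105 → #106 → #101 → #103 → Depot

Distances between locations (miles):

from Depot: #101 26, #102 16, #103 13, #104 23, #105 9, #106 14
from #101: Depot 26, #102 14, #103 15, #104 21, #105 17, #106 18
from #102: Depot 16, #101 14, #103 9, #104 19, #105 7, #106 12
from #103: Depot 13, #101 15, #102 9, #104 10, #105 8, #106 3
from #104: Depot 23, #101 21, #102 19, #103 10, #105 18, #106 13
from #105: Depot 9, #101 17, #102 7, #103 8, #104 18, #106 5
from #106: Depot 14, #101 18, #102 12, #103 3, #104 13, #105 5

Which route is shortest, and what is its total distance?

Option A: 9 + 7 + 19 + 21 + 18 + 3 + 13 = 90
Option B: 16 + 19 + 18 + 5 + 18 + 15 + 13 = 104

90 miles — Option A is the shortest.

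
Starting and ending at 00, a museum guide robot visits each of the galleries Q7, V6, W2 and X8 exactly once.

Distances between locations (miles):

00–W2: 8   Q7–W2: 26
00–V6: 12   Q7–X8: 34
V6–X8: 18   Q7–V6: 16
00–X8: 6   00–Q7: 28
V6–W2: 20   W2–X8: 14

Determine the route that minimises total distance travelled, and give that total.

With 4 stops there are 4!/2 = 12 distinct round trips (a route and its reverse cost the same).
00→Q7→V6→W2→X8→00: 28+16+20+14+6 = 84
00→Q7→V6→X8→W2→00: 28+16+18+14+8 = 84
00→Q7→W2→V6→X8→00: 28+26+20+18+6 = 98
00→Q7→W2→X8→V6→00: 28+26+14+18+12 = 98
00→Q7→X8→V6→W2→00: 28+34+18+20+8 = 108
00→Q7→X8→W2→V6→00: 28+34+14+20+12 = 108
00→V6→Q7→W2→X8→00: 12+16+26+14+6 = 74
00→V6→Q7→X8→W2→00: 12+16+34+14+8 = 84
00→V6→W2→Q7→X8→00: 12+20+26+34+6 = 98
00→V6→X8→Q7→W2→00: 12+18+34+26+8 = 98
00→W2→Q7→V6→X8→00: 8+26+16+18+6 = 74
00→W2→V6→Q7→X8→00: 8+20+16+34+6 = 84
The minimum is 74.
One optimal route: 00 → V6 → Q7 → W2 → X8 → 00 (or its reverse).

74 miles — the shortest possible round trip.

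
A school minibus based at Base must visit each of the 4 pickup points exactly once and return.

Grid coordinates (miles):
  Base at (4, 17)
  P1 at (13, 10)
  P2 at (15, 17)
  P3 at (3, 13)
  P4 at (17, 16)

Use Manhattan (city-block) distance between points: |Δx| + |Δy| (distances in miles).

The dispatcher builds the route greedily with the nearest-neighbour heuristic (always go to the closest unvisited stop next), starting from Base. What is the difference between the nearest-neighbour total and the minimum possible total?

From Base: P3=5, P2=11, P4=14, P1=16 → choose P3 (5).
From P3: P1=13, P2=16, P4=17 → choose P1 (13).
From P1: P2=9, P4=10 → choose P2 (9).
From P2: P4=3 → choose P4 (3).
NN route Base → P3 → P1 → P2 → P4 → Base costs 44.
Optimal: Base → P2 → P4 → P1 → P3 → Base costs 42 (by enumerating all 12 distinct tours).
Excess = 44 − 42 = 2.

2 miles longer than the optimal tour.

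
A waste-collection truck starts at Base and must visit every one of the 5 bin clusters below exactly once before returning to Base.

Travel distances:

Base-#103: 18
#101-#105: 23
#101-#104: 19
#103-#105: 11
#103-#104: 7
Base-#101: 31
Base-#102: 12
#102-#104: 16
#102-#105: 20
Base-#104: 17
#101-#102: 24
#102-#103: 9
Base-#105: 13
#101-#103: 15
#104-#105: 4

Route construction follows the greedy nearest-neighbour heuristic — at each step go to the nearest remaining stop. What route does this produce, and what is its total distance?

At Base the remaining stops are #102 12, #105 13, #104 17, #103 18, #101 31; go to #102.
At #102 the remaining stops are #103 9, #104 16, #105 20, #101 24; go to #103.
At #103 the remaining stops are #104 7, #105 11, #101 15; go to #104.
At #104 the remaining stops are #105 4, #101 19; go to #105.
At #105 the remaining stops are #101 23; go to #101.
Return #101→Base: 31.
Total = 12 + 9 + 7 + 4 + 23 + 31 = 86.

Total distance 86 via the nearest-neighbour route Base → #102 → #103 → #104 → #105 → #101 → Base.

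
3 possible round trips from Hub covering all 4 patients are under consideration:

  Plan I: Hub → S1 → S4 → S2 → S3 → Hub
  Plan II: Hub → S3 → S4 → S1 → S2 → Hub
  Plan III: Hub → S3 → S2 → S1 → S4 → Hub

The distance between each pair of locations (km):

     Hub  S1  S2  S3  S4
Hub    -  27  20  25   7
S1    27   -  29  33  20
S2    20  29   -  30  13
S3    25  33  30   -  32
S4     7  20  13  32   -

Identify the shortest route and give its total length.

Plan I: 27 + 20 + 13 + 30 + 25 = 115
Plan II: 25 + 32 + 20 + 29 + 20 = 126
Plan III: 25 + 30 + 29 + 20 + 7 = 111

111 km — Plan III is the shortest.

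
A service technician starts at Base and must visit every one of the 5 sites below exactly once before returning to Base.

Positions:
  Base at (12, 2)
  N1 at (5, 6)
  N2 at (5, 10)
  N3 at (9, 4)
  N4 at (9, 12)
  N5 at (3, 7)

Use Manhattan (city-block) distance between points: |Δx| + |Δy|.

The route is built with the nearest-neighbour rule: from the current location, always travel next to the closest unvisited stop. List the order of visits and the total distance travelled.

From Base: distances to unvisited — N3=5, N1=11, N4=13, N5=14, N2=15. Nearest is N3 (5).
From N3: distances to unvisited — N1=6, N4=8, N5=9, N2=10. Nearest is N1 (6).
From N1: distances to unvisited — N5=3, N2=4, N4=10. Nearest is N5 (3).
From N5: distances to unvisited — N2=5, N4=11. Nearest is N2 (5).
From N2: distances to unvisited — N4=6. Nearest is N4 (6).
Return N4→Base: 13.
Total = 5 + 6 + 3 + 5 + 6 + 13 = 38.

38 along Base → N3 → N1 → N5 → N2 → N4 → Base.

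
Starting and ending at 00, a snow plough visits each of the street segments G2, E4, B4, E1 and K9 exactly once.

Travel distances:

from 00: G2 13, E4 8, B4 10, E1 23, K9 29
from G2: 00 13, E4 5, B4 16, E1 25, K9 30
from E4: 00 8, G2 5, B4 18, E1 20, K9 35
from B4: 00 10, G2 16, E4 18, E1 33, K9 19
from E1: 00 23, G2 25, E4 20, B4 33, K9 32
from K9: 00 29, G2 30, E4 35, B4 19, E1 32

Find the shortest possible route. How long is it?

99 — the shortest possible round trip.

With 5 stops there are 5!/2 = 60 distinct round trips (a route and its reverse cost the same).
00→G2→E4→B4→E1→K9→00: 13+5+18+33+32+29 = 130
00→G2→E4→B4→K9→E1→00: 13+5+18+19+32+23 = 110
00→G2→E4→E1→B4→K9→00: 13+5+20+33+19+29 = 119
00→G2→E4→E1→K9→B4→00: 13+5+20+32+19+10 = 99
00→G2→E4→K9→B4→E1→00: 13+5+35+19+33+23 = 128
00→G2→E4→K9→E1→B4→00: 13+5+35+32+33+10 = 128
00→G2→B4→E4→E1→K9→00: 13+16+18+20+32+29 = 128
00→G2→B4→E4→K9→E1→00: 13+16+18+35+32+23 = 137
00→G2→B4→E1→E4→K9→00: 13+16+33+20+35+29 = 146
00→G2→B4→E1→K9→E4→00: 13+16+33+32+35+8 = 137
00→G2→B4→K9→E4→E1→00: 13+16+19+35+20+23 = 126
00→G2→B4→K9→E1→E4→00: 13+16+19+32+20+8 = 108
00→G2→E1→E4→B4→K9→00: 13+25+20+18+19+29 = 124
00→G2→E1→E4→K9→B4→00: 13+25+20+35+19+10 = 122
… (46 more)
The minimum is 99.
One optimal route: 00 → G2 → E4 → E1 → K9 → B4 → 00 (or its reverse).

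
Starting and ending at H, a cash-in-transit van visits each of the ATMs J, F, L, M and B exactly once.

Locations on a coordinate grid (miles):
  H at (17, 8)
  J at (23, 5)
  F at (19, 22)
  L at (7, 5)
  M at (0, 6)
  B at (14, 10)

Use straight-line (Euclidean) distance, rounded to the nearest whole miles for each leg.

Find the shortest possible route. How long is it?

Shortest round trip = 69 miles.

With 5 stops there are 5!/2 = 60 distinct round trips (a route and its reverse cost the same).
H → J → F → L → M → B → H: 7+17+21+7+15+4 = 71
H → J → F → L → B → M → H: 7+17+21+9+15+17 = 86
H → J → F → M → L → B → H: 7+17+25+7+9+4 = 69
H → J → F → M → B → L → H: 7+17+25+15+9+10 = 83
H → J → F → B → L → M → H: 7+17+13+9+7+17 = 70
H → J → F → B → M → L → H: 7+17+13+15+7+10 = 69
H → J → L → F → M → B → H: 7+16+21+25+15+4 = 88
H → J → L → F → B → M → H: 7+16+21+13+15+17 = 89
H → J → L → M → F → B → H: 7+16+7+25+13+4 = 72
H → J → L → M → B → F → H: 7+16+7+15+13+14 = 72
H → J → L → B → F → M → H: 7+16+9+13+25+17 = 87
H → J → L → B → M → F → H: 7+16+9+15+25+14 = 86
H → J → M → F → L → B → H: 7+23+25+21+9+4 = 89
H → J → M → F → B → L → H: 7+23+25+13+9+10 = 87
… (46 more)
The minimum is 69.
One optimal route: H → J → F → M → L → B → H (or its reverse).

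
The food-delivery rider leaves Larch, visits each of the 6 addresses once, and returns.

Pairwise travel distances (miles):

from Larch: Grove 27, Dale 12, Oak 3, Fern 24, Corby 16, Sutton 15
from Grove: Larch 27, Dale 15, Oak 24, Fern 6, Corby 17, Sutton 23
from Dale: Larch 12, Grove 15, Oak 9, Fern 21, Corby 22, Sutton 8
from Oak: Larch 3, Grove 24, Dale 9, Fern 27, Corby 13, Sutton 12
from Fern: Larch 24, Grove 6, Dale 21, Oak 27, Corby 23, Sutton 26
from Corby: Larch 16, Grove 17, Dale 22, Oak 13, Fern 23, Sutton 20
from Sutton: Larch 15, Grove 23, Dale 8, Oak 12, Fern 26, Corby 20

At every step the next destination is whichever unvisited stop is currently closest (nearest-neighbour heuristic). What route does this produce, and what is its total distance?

At Larch the remaining stops are Oak 3, Dale 12, Sutton 15, Corby 16, Fern 24, Grove 27; go to Oak.
At Oak the remaining stops are Dale 9, Sutton 12, Corby 13, Grove 24, Fern 27; go to Dale.
At Dale the remaining stops are Sutton 8, Grove 15, Fern 21, Corby 22; go to Sutton.
At Sutton the remaining stops are Corby 20, Grove 23, Fern 26; go to Corby.
At Corby the remaining stops are Grove 17, Fern 23; go to Grove.
At Grove the remaining stops are Fern 6; go to Fern.
Return Fern→Larch: 24.
Total = 3 + 9 + 8 + 20 + 17 + 6 + 24 = 87.

Total distance 87 miles via the nearest-neighbour route Larch → Oak → Dale → Sutton → Corby → Grove → Fern → Larch.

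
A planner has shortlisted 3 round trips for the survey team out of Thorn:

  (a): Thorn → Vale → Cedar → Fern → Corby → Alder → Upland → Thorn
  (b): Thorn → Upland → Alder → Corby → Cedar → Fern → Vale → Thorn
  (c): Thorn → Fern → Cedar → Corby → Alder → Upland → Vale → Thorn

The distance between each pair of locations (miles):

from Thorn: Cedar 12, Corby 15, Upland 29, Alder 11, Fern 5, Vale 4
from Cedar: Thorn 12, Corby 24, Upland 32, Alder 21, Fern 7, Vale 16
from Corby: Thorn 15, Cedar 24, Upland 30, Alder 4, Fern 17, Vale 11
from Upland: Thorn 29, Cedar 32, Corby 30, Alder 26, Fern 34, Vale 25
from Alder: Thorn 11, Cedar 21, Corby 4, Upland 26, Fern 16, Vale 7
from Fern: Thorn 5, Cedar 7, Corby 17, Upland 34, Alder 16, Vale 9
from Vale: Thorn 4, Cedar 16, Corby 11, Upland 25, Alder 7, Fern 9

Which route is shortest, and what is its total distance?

95 miles — (c) is the shortest.

(a): 4 + 16 + 7 + 17 + 4 + 26 + 29 = 103
(b): 29 + 26 + 4 + 24 + 7 + 9 + 4 = 103
(c): 5 + 7 + 24 + 4 + 26 + 25 + 4 = 95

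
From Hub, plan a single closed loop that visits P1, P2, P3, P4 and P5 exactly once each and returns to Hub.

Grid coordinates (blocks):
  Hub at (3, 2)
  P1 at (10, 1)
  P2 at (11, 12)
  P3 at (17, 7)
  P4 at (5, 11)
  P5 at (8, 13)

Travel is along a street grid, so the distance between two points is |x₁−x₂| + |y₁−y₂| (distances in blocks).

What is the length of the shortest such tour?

With 5 stops there are 5!/2 = 60 distinct round trips (a route and its reverse cost the same).
Hub → P1 → P2 → P3 → P4 → P5 → Hub: 8+12+11+16+5+16 = 68
Hub → P1 → P2 → P3 → P5 → P4 → Hub: 8+12+11+15+5+11 = 62
Hub → P1 → P2 → P4 → P3 → P5 → Hub: 8+12+7+16+15+16 = 74
Hub → P1 → P2 → P4 → P5 → P3 → Hub: 8+12+7+5+15+19 = 66
Hub → P1 → P2 → P5 → P3 → P4 → Hub: 8+12+4+15+16+11 = 66
Hub → P1 → P2 → P5 → P4 → P3 → Hub: 8+12+4+5+16+19 = 64
Hub → P1 → P3 → P2 → P4 → P5 → Hub: 8+13+11+7+5+16 = 60
Hub → P1 → P3 → P2 → P5 → P4 → Hub: 8+13+11+4+5+11 = 52
Hub → P1 → P3 → P4 → P2 → P5 → Hub: 8+13+16+7+4+16 = 64
Hub → P1 → P3 → P4 → P5 → P2 → Hub: 8+13+16+5+4+18 = 64
Hub → P1 → P3 → P5 → P2 → P4 → Hub: 8+13+15+4+7+11 = 58
Hub → P1 → P3 → P5 → P4 → P2 → Hub: 8+13+15+5+7+18 = 66
Hub → P1 → P4 → P2 → P3 → P5 → Hub: 8+15+7+11+15+16 = 72
Hub → P1 → P4 → P2 → P5 → P3 → Hub: 8+15+7+4+15+19 = 68
… (46 more)
The minimum is 52.
One optimal route: Hub → P1 → P3 → P2 → P5 → P4 → Hub (or its reverse).

Shortest round trip = 52 blocks.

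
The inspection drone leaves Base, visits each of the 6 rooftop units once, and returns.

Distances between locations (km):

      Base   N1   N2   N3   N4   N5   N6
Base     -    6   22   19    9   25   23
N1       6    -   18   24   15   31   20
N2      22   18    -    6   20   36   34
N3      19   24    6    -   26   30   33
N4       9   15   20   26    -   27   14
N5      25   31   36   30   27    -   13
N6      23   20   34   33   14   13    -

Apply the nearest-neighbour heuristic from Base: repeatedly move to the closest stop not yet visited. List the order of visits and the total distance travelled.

At Base the remaining stops are N1 6, N4 9, N3 19, N2 22, N6 23, N5 25; go to N1.
At N1 the remaining stops are N4 15, N2 18, N6 20, N3 24, N5 31; go to N4.
At N4 the remaining stops are N6 14, N2 20, N3 26, N5 27; go to N6.
At N6 the remaining stops are N5 13, N3 33, N2 34; go to N5.
At N5 the remaining stops are N3 30, N2 36; go to N3.
At N3 the remaining stops are N2 6; go to N2.
Return N2→Base: 22.
Total = 6 + 15 + 14 + 13 + 30 + 6 + 22 = 106.

Total distance 106 km via the nearest-neighbour route Base → N1 → N4 → N6 → N5 → N3 → N2 → Base.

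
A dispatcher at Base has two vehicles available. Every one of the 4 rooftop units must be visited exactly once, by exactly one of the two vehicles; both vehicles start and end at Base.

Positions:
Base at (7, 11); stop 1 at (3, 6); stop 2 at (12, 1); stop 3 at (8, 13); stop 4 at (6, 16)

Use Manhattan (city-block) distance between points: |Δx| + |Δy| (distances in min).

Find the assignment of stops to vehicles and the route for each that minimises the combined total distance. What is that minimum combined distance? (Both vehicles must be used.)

There are 2^3 − 1 = 7 ways to divide the 4 stops into two non-empty groups. For each, the best each vehicle can do is its own shortest tour through its group:
  {stop 1} + {stop 2, stop 3, stop 4}: 18 + 42 = 60
  {stop 2} + {stop 1, stop 3, stop 4}: 30 + 30 = 60
  {stop 1, stop 2} + {stop 3, stop 4}: 38 + 14 = 52
  {stop 3} + {stop 1, stop 2, stop 4}: 6 + 48 = 54
  {stop 1, stop 3} + {stop 2, stop 4}: 24 + 42 = 66
  {stop 2, stop 3} + {stop 1, stop 4}: 34 + 28 = 62
  … (7 splits in total)
Best: vehicle 1 Base → stop 1 → stop 2 → Base = 38; vehicle 2 Base → stop 3 → stop 4 → Base = 14; combined 52.

52 min — the smallest possible combined total.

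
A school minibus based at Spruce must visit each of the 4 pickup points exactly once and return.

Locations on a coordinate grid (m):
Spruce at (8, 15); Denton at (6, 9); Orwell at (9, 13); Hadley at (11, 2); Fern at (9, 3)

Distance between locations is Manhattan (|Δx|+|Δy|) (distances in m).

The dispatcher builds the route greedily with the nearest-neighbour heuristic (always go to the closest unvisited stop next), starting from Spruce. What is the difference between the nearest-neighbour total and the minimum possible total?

Spruce: Orwell=3, Denton=8, Fern=13, Hadley=16 ⇒ Orwell
Orwell: Denton=7, Fern=10, Hadley=13 ⇒ Denton
Denton: Fern=9, Hadley=12 ⇒ Fern
Fern: Hadley=3 ⇒ Hadley
NN route Spruce → Orwell → Denton → Fern → Hadley → Spruce costs 38.
Optimal: Spruce → Denton → Hadley → Fern → Orwell → Spruce costs 36 (by enumerating all 12 distinct tours).
Excess = 38 − 36 = 2.

Excess over optimum: 2 m.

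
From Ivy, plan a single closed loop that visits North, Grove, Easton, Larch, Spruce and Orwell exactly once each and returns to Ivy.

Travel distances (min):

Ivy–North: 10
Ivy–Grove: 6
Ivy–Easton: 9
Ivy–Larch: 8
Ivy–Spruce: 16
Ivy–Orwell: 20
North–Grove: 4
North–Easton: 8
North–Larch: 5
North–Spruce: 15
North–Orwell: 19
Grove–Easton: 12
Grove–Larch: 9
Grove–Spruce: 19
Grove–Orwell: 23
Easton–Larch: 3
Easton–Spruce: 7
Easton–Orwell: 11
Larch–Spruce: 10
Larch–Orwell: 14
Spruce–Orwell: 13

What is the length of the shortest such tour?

Minimum total distance: 58 min.

Ivy - North - Grove - Easton - Larch - Spruce - Orwell - Ivy: 10+4+12+3+10+13+20 = 72
Ivy - North - Grove - Easton - Larch - Orwell - Spruce - Ivy: 10+4+12+3+14+13+16 = 72
Ivy - North - Grove - Easton - Spruce - Larch - Orwell - Ivy: 10+4+12+7+10+14+20 = 77
Ivy - North - Grove - Easton - Spruce - Orwell - Larch - Ivy: 10+4+12+7+13+14+8 = 68
Ivy - North - Grove - Easton - Orwell - Larch - Spruce - Ivy: 10+4+12+11+14+10+16 = 77
Ivy - North - Grove - Easton - Orwell - Spruce - Larch - Ivy: 10+4+12+11+13+10+8 = 68
Ivy - North - Grove - Larch - Easton - Spruce - Orwell - Ivy: 10+4+9+3+7+13+20 = 66
Ivy - North - Grove - Larch - Easton - Orwell - Spruce - Ivy: 10+4+9+3+11+13+16 = 66
… (352 more)
Ivy - Grove - North - Larch - Easton - Spruce - Orwell - Ivy: 6+4+5+3+7+13+20 = 58  ← best
The minimum is 58.
One optimal route: Ivy → Grove → North → Larch → Easton → Spruce → Orwell → Ivy (or its reverse).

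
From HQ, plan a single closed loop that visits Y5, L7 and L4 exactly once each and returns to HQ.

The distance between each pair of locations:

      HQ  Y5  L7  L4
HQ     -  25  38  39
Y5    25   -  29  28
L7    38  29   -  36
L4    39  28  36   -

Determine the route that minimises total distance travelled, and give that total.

Minimum total distance: 127.

With 3 stops there are 3!/2 = 3 distinct round trips (a route and its reverse cost the same).
HQ→Y5→L7→L4→HQ: 25+29+36+39 = 129
HQ→Y5→L4→L7→HQ: 25+28+36+38 = 127
HQ→L7→Y5→L4→HQ: 38+29+28+39 = 134
The minimum is 127.
One optimal route: HQ → Y5 → L4 → L7 → HQ (or its reverse).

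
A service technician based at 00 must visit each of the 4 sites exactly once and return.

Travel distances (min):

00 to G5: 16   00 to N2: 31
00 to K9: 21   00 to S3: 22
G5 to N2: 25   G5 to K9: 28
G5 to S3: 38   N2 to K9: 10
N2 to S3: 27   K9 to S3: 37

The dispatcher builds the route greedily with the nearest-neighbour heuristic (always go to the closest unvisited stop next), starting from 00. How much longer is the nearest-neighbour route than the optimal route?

From 00: G5=16, K9=21, S3=22, N2=31 → choose G5 (16).
From G5: N2=25, K9=28, S3=38 → choose N2 (25).
From N2: K9=10, S3=27 → choose K9 (10).
From K9: S3=37 → choose S3 (37).
NN route 00 → G5 → N2 → K9 → S3 → 00 costs 110.
Optimal: 00 → G5 → K9 → N2 → S3 → 00 costs 103 (by enumerating all 12 distinct tours).
Excess = 110 − 103 = 7.

Excess over optimum: 7 min.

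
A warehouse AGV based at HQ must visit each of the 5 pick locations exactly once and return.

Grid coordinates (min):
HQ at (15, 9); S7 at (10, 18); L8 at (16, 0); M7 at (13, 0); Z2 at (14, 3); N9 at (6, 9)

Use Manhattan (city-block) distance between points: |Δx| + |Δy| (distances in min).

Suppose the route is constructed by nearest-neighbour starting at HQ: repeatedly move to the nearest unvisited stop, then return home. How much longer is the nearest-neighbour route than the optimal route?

The nearest-neighbour route is 2 min longer than optimal.

From HQ: Z2=7, N9=9, L8=10, M7=11, S7=14 → choose Z2 (7).
From Z2: M7=4, L8=5, N9=14, S7=19 → choose M7 (4).
From M7: L8=3, N9=16, S7=21 → choose L8 (3).
From L8: N9=19, S7=24 → choose N9 (19).
From N9: S7=13 → choose S7 (13).
NN route HQ → Z2 → M7 → L8 → N9 → S7 → HQ costs 60.
Optimal: HQ → S7 → N9 → M7 → L8 → Z2 → HQ costs 58 (by enumerating all 60 distinct tours).
Excess = 60 − 58 = 2.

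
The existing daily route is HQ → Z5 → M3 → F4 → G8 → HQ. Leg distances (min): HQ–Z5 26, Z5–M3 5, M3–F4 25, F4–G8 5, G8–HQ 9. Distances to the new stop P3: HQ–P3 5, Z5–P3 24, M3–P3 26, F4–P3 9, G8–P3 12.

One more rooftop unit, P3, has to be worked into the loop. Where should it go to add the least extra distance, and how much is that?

Insertion cost between consecutive stops i–j is d(i,P3) + d(P3,j) − d(i,j):
  between HQ and Z5: 5 + 24 − 26 = 3
  between Z5 and M3: 24 + 26 − 5 = 45
  between M3 and F4: 26 + 9 − 25 = 10
  between F4 and G8: 9 + 12 − 5 = 16
  between G8 and HQ: 12 + 5 − 9 = 8
Cheapest insertion is between HQ and Z5, adding 3.
New total = 70 + 3 = 73.

Minimum extra distance: 3 min, inserting P3 between HQ and Z5.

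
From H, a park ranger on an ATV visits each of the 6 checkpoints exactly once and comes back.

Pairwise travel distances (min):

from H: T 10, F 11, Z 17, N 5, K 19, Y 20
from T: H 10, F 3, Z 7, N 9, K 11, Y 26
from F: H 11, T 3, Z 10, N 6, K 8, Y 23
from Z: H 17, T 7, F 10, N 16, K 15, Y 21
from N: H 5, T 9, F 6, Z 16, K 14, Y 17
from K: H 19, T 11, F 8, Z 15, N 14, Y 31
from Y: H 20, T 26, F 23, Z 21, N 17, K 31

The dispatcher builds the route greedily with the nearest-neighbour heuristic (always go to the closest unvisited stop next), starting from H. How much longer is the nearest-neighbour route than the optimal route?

From H: N=5, T=10, F=11, Z=17, K=19, Y=20 → choose N (5).
From N: F=6, T=9, K=14, Z=16, Y=17 → choose F (6).
From F: T=3, K=8, Z=10, Y=23 → choose T (3).
From T: Z=7, K=11, Y=26 → choose Z (7).
From Z: K=15, Y=21 → choose K (15).
From K: Y=31 → choose Y (31).
NN route H → N → F → T → Z → K → Y → H costs 87.
Optimal: H → N → F → K → T → Z → Y → H costs 78 (by enumerating all 360 distinct tours).
Excess = 87 − 78 = 9.

The nearest-neighbour route is 9 min longer than optimal.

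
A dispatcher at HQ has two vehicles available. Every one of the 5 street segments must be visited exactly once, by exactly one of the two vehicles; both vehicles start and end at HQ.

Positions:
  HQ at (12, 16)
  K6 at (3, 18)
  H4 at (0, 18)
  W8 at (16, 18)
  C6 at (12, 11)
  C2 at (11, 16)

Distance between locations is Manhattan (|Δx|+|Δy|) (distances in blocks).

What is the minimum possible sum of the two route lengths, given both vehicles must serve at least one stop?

46 blocks — the smallest possible combined total.

Check every non-empty split of the stops between the two vehicles; for each half take its own optimal tour:
  {K6} + {H4, W8, C6, C2}: 22 + 46 = 68
  {H4} + {K6, W8, C6, C2}: 28 + 40 = 68
  {K6, H4} + {W8, C6, C2}: 28 + 24 = 52
  {W8} + {K6, H4, C6, C2}: 12 + 38 = 50
  {K6, W8} + {H4, C6, C2}: 30 + 38 = 68
  {H4, W8} + {K6, C6, C2}: 36 + 32 = 68
  … (15 splits in total)
  {C6} + {K6, H4, W8, C2}: 10 + 36 = 46  ← best
Best: vehicle 1 HQ → C6 → HQ = 10; vehicle 2 HQ → W8 → K6 → H4 → C2 → HQ = 36; combined 46.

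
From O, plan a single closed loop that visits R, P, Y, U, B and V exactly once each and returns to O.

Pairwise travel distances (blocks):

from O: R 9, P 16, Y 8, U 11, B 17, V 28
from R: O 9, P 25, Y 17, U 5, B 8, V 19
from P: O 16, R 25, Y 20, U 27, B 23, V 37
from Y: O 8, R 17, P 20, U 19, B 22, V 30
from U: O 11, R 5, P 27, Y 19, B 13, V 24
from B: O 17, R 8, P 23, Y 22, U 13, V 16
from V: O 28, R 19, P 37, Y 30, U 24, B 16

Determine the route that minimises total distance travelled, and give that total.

102 blocks — the shortest possible round trip.

O → R → P → Y → U → B → V → O: 9+25+20+19+13+16+28 = 130
O → R → P → Y → U → V → B → O: 9+25+20+19+24+16+17 = 130
O → R → P → Y → B → U → V → O: 9+25+20+22+13+24+28 = 141
O → R → P → Y → B → V → U → O: 9+25+20+22+16+24+11 = 127
O → R → P → Y → V → U → B → O: 9+25+20+30+24+13+17 = 138
O → R → P → Y → V → B → U → O: 9+25+20+30+16+13+11 = 124
O → R → P → U → Y → B → V → O: 9+25+27+19+22+16+28 = 146
O → R → P → U → Y → V → B → O: 9+25+27+19+30+16+17 = 143
… (352 more)
O → Y → P → B → V → R → U → O: 8+20+23+16+19+5+11 = 102  ← best
The minimum is 102.
One optimal route: O → Y → P → B → V → R → U → O (or its reverse).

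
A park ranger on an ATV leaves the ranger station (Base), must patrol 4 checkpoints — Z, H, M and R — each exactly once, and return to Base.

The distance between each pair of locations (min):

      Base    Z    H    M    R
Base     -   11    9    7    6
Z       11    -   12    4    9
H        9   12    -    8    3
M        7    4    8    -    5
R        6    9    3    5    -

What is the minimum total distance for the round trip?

Minimum total distance: 32 min.

Base → Z → H → M → R → Base: 11+12+8+5+6 = 42
Base → Z → H → R → M → Base: 11+12+3+5+7 = 38
Base → Z → M → H → R → Base: 11+4+8+3+6 = 32
Base → Z → M → R → H → Base: 11+4+5+3+9 = 32
Base → Z → R → H → M → Base: 11+9+3+8+7 = 38
Base → Z → R → M → H → Base: 11+9+5+8+9 = 42
Base → H → Z → M → R → Base: 9+12+4+5+6 = 36
Base → H → Z → R → M → Base: 9+12+9+5+7 = 42
Base → H → M → Z → R → Base: 9+8+4+9+6 = 36
Base → H → R → Z → M → Base: 9+3+9+4+7 = 32
Base → M → Z → H → R → Base: 7+4+12+3+6 = 32
Base → M → H → Z → R → Base: 7+8+12+9+6 = 42
The minimum is 32.
One optimal route: Base → Z → M → H → R → Base (or its reverse).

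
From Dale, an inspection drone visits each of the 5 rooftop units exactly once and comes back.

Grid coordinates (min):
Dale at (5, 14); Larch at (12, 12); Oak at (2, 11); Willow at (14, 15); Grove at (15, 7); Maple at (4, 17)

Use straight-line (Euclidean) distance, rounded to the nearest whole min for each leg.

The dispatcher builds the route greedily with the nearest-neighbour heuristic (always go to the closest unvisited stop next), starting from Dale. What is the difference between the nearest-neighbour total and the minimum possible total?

2 min longer than the optimal tour.

Dale: Maple=3, Oak=4, Larch=7, Willow=9, Grove=12 ⇒ Maple
Maple: Oak=6, Larch=9, Willow=10, Grove=15 ⇒ Oak
Oak: Larch=10, Willow=13, Grove=14 ⇒ Larch
Larch: Willow=4, Grove=6 ⇒ Willow
Willow: Grove=8 ⇒ Grove
NN route Dale → Maple → Oak → Larch → Willow → Grove → Dale costs 43.
Optimal: Dale → Larch → Grove → Willow → Maple → Oak → Dale costs 41 (by enumerating all 60 distinct tours).
Excess = 43 − 41 = 2.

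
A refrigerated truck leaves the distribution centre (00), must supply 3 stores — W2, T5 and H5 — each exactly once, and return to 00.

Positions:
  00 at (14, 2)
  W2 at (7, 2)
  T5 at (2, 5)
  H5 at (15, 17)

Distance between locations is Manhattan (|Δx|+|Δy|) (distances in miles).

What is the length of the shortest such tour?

00 - W2 - T5 - H5 - 00: 7+8+25+16 = 56
00 - W2 - H5 - T5 - 00: 7+23+25+15 = 70
00 - T5 - W2 - H5 - 00: 15+8+23+16 = 62
The minimum is 56.
One optimal route: 00 → W2 → T5 → H5 → 00 (or its reverse).

Minimum total distance: 56 miles.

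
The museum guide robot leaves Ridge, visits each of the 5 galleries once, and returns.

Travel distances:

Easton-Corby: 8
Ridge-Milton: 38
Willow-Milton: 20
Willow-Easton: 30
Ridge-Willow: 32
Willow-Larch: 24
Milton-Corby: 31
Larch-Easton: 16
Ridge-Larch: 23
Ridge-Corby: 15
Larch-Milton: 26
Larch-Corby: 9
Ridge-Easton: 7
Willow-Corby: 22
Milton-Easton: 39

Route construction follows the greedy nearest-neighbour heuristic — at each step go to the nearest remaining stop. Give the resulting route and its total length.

At Ridge the remaining stops are Easton 7, Corby 15, Larch 23, Willow 32, Milton 38; go to Easton.
At Easton the remaining stops are Corby 8, Larch 16, Willow 30, Milton 39; go to Corby.
At Corby the remaining stops are Larch 9, Willow 22, Milton 31; go to Larch.
At Larch the remaining stops are Willow 24, Milton 26; go to Willow.
At Willow the remaining stops are Milton 20; go to Milton.
Return Milton→Ridge: 38.
Total = 7 + 8 + 9 + 24 + 20 + 38 = 106.

Total distance 106 via the nearest-neighbour route Ridge → Easton → Corby → Larch → Willow → Milton → Ridge.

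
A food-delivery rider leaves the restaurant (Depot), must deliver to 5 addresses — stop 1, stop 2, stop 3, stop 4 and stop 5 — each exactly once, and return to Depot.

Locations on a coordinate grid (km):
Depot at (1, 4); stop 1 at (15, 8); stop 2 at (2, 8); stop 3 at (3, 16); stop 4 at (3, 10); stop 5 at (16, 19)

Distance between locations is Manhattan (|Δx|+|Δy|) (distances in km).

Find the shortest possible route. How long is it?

There are 60 distinct closed tours to check (reversals are equivalent).
Depot → stop 1 → stop 2 → stop 3 → stop 4 → stop 5 → Depot: 18+13+9+6+22+30 = 98
Depot → stop 1 → stop 2 → stop 3 → stop 5 → stop 4 → Depot: 18+13+9+16+22+8 = 86
Depot → stop 1 → stop 2 → stop 4 → stop 3 → stop 5 → Depot: 18+13+3+6+16+30 = 86
Depot → stop 1 → stop 2 → stop 4 → stop 5 → stop 3 → Depot: 18+13+3+22+16+14 = 86
Depot → stop 1 → stop 2 → stop 5 → stop 3 → stop 4 → Depot: 18+13+25+16+6+8 = 86
Depot → stop 1 → stop 2 → stop 5 → stop 4 → stop 3 → Depot: 18+13+25+22+6+14 = 98
Depot → stop 1 → stop 3 → stop 2 → stop 4 → stop 5 → Depot: 18+20+9+3+22+30 = 102
Depot → stop 1 → stop 3 → stop 2 → stop 5 → stop 4 → Depot: 18+20+9+25+22+8 = 102
Depot → stop 1 → stop 3 → stop 4 → stop 2 → stop 5 → Depot: 18+20+6+3+25+30 = 102
Depot → stop 1 → stop 3 → stop 4 → stop 5 → stop 2 → Depot: 18+20+6+22+25+5 = 96
Depot → stop 1 → stop 3 → stop 5 → stop 2 → stop 4 → Depot: 18+20+16+25+3+8 = 90
Depot → stop 1 → stop 3 → stop 5 → stop 4 → stop 2 → Depot: 18+20+16+22+3+5 = 84
Depot → stop 1 → stop 4 → stop 2 → stop 3 → stop 5 → Depot: 18+14+3+9+16+30 = 90
Depot → stop 1 → stop 4 → stop 2 → stop 5 → stop 3 → Depot: 18+14+3+25+16+14 = 90
… (46 more)
Depot → stop 1 → stop 5 → stop 3 → stop 4 → stop 2 → Depot: 18+12+16+6+3+5 = 60  ← best
The minimum is 60.
One optimal route: Depot → stop 1 → stop 5 → stop 3 → stop 4 → stop 2 → Depot (or its reverse).

60 km — the shortest possible round trip.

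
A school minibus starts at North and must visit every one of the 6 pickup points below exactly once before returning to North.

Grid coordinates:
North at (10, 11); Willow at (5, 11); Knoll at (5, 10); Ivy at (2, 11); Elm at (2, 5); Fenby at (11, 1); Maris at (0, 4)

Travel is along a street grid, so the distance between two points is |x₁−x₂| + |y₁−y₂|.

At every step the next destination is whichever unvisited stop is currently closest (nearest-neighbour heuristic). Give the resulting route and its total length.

North → [Willow:5 / Knoll:6 / Ivy:8 / Fenby:11 / Elm:14 / Maris:17] → Willow (5)
Willow → [Knoll:1 / Ivy:3 / Elm:9 / Maris:12 / Fenby:16] → Knoll (1)
Knoll → [Ivy:4 / Elm:8 / Maris:11 / Fenby:15] → Ivy (4)
Ivy → [Elm:6 / Maris:9 / Fenby:19] → Elm (6)
Elm → [Maris:3 / Fenby:13] → Maris (3)
Maris → [Fenby:14] → Fenby (14)
Return Fenby→North: 11.
Total = 5 + 1 + 4 + 6 + 3 + 14 + 11 = 44.

Nearest-neighbour total = 44; route North → Willow → Knoll → Ivy → Elm → Maris → Fenby → North.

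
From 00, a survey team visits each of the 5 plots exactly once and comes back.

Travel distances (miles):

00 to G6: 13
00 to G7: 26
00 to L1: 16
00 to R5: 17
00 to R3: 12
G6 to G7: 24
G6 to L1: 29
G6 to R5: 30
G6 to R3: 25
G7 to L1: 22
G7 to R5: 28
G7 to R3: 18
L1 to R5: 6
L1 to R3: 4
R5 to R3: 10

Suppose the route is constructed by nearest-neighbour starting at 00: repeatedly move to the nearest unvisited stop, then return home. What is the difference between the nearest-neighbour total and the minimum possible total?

From 00: R3=12, G6=13, L1=16, R5=17, G7=26 → choose R3 (12).
From R3: L1=4, R5=10, G7=18, G6=25 → choose L1 (4).
From L1: R5=6, G7=22, G6=29 → choose R5 (6).
From R5: G7=28, G6=30 → choose G7 (28).
From G7: G6=24 → choose G6 (24).
NN route 00 → R3 → L1 → R5 → G7 → G6 → 00 costs 87.
Optimal: 00 → G6 → G7 → R3 → L1 → R5 → 00 costs 82 (by enumerating all 60 distinct tours).
Excess = 87 − 82 = 5.

5 miles longer than the optimal tour.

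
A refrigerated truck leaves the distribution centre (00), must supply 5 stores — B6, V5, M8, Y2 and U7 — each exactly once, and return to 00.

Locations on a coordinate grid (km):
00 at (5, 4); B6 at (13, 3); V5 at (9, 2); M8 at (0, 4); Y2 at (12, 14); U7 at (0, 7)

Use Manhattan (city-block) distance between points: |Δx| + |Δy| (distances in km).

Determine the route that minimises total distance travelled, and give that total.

There are 60 distinct closed tours to check (reversals are equivalent).
00 - B6 - V5 - M8 - Y2 - U7 - 00: 9+5+11+22+19+8 = 74
00 - B6 - V5 - M8 - U7 - Y2 - 00: 9+5+11+3+19+17 = 64
00 - B6 - V5 - Y2 - M8 - U7 - 00: 9+5+15+22+3+8 = 62
00 - B6 - V5 - Y2 - U7 - M8 - 00: 9+5+15+19+3+5 = 56
00 - B6 - V5 - U7 - M8 - Y2 - 00: 9+5+14+3+22+17 = 70
00 - B6 - V5 - U7 - Y2 - M8 - 00: 9+5+14+19+22+5 = 74
00 - B6 - M8 - V5 - Y2 - U7 - 00: 9+14+11+15+19+8 = 76
00 - B6 - M8 - V5 - U7 - Y2 - 00: 9+14+11+14+19+17 = 84
00 - B6 - M8 - Y2 - V5 - U7 - 00: 9+14+22+15+14+8 = 82
00 - B6 - M8 - Y2 - U7 - V5 - 00: 9+14+22+19+14+6 = 84
00 - B6 - M8 - U7 - V5 - Y2 - 00: 9+14+3+14+15+17 = 72
00 - B6 - M8 - U7 - Y2 - V5 - 00: 9+14+3+19+15+6 = 66
00 - B6 - Y2 - V5 - M8 - U7 - 00: 9+12+15+11+3+8 = 58
00 - B6 - Y2 - V5 - U7 - M8 - 00: 9+12+15+14+3+5 = 58
… (46 more)
00 - V5 - B6 - Y2 - U7 - M8 - 00: 6+5+12+19+3+5 = 50  ← best
The minimum is 50.
One optimal route: 00 → V5 → B6 → Y2 → U7 → M8 → 00 (or its reverse).

Shortest round trip = 50 km.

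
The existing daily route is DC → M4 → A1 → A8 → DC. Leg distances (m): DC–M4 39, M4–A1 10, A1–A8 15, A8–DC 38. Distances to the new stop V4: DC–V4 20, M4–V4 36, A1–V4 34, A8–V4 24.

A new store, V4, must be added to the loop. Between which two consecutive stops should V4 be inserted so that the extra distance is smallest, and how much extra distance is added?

+6 m — insert V4 between A8 and DC.

Insertion cost between consecutive stops i–j is d(i,V4) + d(V4,j) − d(i,j):
  between DC and M4: 20 + 36 − 39 = 17
  between M4 and A1: 36 + 34 − 10 = 60
  between A1 and A8: 34 + 24 − 15 = 43
  between A8 and DC: 24 + 20 − 38 = 6
Cheapest insertion is between A8 and DC, adding 6.
New total = 102 + 6 = 108.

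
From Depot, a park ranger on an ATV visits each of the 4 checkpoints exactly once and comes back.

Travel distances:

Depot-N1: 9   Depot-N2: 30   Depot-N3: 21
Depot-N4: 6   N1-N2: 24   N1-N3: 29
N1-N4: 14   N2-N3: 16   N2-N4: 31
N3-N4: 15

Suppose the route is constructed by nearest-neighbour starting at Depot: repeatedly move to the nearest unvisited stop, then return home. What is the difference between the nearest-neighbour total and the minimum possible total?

11 longer than the optimal tour.

From Depot: N4=6, N1=9, N3=21, N2=30 → choose N4 (6).
From N4: N1=14, N3=15, N2=31 → choose N1 (14).
From N1: N2=24, N3=29 → choose N2 (24).
From N2: N3=16 → choose N3 (16).
NN route Depot → N4 → N1 → N2 → N3 → Depot costs 81.
Optimal: Depot → N1 → N2 → N3 → N4 → Depot costs 70 (by enumerating all 12 distinct tours).
Excess = 81 − 70 = 11.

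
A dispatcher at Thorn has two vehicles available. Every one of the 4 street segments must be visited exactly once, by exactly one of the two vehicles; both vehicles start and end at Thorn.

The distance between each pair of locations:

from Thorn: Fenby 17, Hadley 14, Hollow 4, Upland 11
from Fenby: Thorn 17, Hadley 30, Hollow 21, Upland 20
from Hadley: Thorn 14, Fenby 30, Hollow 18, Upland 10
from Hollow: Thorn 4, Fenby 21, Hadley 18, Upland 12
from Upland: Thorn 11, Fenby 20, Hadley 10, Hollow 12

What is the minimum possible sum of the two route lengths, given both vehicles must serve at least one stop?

69 — the smallest possible combined total.

Check every non-empty split of the stops between the two vehicles; for each half take its own optimal tour:
  {Fenby} + {Hadley, Hollow, Upland}: 34 + 40 = 74
  {Hadley} + {Fenby, Hollow, Upland}: 28 + 53 = 81
  {Fenby, Hadley} + {Hollow, Upland}: 61 + 27 = 88
  {Hollow} + {Fenby, Hadley, Upland}: 8 + 61 = 69
  {Fenby, Hollow} + {Hadley, Upland}: 42 + 35 = 77
  {Hadley, Hollow} + {Fenby, Upland}: 36 + 48 = 84
  … (7 splits in total)
Best: vehicle 1 Thorn → Hollow → Thorn = 8; vehicle 2 Thorn → Fenby → Upland → Hadley → Thorn = 61; combined 69.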